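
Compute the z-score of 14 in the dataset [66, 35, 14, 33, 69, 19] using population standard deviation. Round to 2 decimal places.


Mean = (66 + 35 + 14 + 33 + 69 + 19) / 6 = 39.3333
Variance = sum((x_i - mean)^2) / n = 450.8889
Std = sqrt(450.8889) = 21.2341
Z = (x - mean) / std
= (14 - 39.3333) / 21.2341
= -25.3333 / 21.2341
= -1.19

-1.19


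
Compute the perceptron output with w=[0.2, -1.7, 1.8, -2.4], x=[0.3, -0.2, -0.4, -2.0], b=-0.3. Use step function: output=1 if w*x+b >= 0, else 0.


z = w . x + b
= 0.2*0.3 + -1.7*-0.2 + 1.8*-0.4 + -2.4*-2.0 + -0.3
= 0.06 + 0.34 + -0.72 + 4.8 + -0.3
= 4.48 + -0.3
= 4.18
Since z = 4.18 >= 0, output = 1

1


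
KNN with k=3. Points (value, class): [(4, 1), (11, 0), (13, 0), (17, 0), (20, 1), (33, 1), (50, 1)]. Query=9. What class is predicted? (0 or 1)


Distances from query 9:
Point 11 (class 0): distance = 2
Point 13 (class 0): distance = 4
Point 4 (class 1): distance = 5
K=3 nearest neighbors: classes = [0, 0, 1]
Votes for class 1: 1 / 3
Majority vote => class 0

0


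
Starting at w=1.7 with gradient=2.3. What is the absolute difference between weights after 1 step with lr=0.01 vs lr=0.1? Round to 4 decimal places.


With lr=0.01: w_new = 1.7 - 0.01 * 2.3 = 1.677
With lr=0.1: w_new = 1.7 - 0.1 * 2.3 = 1.47
Absolute difference = |1.677 - 1.47|
= 0.2070

0.2070


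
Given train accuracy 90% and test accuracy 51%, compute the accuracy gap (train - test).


Gap = train_accuracy - test_accuracy
= 90 - 51
= 39%
This large gap strongly indicates overfitting.

39


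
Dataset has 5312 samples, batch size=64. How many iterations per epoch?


Iterations per epoch = dataset_size / batch_size
= 5312 / 64
= 83

83


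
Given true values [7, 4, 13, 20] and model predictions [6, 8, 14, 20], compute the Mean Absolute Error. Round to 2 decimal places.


Absolute errors: [1, 4, 1, 0]
Sum of absolute errors = 6
MAE = 6 / 4 = 1.50

1.50


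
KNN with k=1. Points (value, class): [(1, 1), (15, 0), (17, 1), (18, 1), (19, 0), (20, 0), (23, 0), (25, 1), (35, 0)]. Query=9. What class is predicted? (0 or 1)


Distances from query 9:
Point 15 (class 0): distance = 6
K=1 nearest neighbors: classes = [0]
Votes for class 1: 0 / 1
Majority vote => class 0

0


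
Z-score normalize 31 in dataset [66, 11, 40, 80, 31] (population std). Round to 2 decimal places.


Mean = (66 + 11 + 40 + 80 + 31) / 5 = 45.6
Variance = sum((x_i - mean)^2) / n = 608.24
Std = sqrt(608.24) = 24.6625
Z = (x - mean) / std
= (31 - 45.6) / 24.6625
= -14.6 / 24.6625
= -0.59

-0.59


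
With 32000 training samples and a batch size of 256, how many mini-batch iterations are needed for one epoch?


Iterations per epoch = dataset_size / batch_size
= 32000 / 256
= 125

125


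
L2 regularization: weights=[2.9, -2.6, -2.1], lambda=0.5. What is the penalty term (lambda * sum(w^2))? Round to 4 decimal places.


Squaring each weight:
2.9^2 = 8.41
(-2.6)^2 = 6.76
(-2.1)^2 = 4.41
Sum of squares = 19.58
Penalty = 0.5 * 19.58 = 9.7900

9.7900


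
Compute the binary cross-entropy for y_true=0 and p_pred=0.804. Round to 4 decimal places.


For y=0: Loss = -log(1-p)
= -log(1 - 0.804)
= -log(0.196)
= -(-1.6296)
= 1.6296

1.6296


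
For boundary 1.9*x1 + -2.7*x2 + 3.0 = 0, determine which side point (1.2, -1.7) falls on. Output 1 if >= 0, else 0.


Compute 1.9 * 1.2 + -2.7 * -1.7 + 3.0
= 2.28 + 4.59 + 3.0
= 9.87
Since 9.87 >= 0, the point is on the positive side.

1


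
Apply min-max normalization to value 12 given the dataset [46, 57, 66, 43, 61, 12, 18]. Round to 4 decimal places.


Min = 12, Max = 66
Range = 66 - 12 = 54
Scaled = (x - min) / (max - min)
= (12 - 12) / 54
= 0 / 54
= 0.0000

0.0000


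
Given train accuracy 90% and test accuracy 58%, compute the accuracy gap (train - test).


Gap = train_accuracy - test_accuracy
= 90 - 58
= 32%
This large gap strongly indicates overfitting.

32


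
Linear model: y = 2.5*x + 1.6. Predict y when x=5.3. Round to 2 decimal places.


y = 2.5 * 5.3 + (1.6)
= 13.25 + (1.6)
= 14.85

14.85


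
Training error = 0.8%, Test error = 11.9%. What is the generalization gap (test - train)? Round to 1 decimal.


Generalization gap = test_error - train_error
= 11.9 - 0.8
= 11.1%
A large gap suggests overfitting.

11.1


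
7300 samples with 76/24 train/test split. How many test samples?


Train samples = 7300 * 76% = 5548
Test samples = 7300 - 5548
= 1752

1752


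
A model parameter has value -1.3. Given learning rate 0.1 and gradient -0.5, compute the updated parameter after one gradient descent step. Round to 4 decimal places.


w_new = w_old - lr * gradient
= -1.3 - 0.1 * -0.5
= -1.3 - (-0.05)
= -1.2500

-1.2500


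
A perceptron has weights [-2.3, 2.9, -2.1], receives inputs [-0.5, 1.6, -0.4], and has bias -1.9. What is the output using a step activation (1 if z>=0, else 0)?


z = w . x + b
= -2.3*-0.5 + 2.9*1.6 + -2.1*-0.4 + -1.9
= 1.15 + 4.64 + 0.84 + -1.9
= 6.63 + -1.9
= 4.73
Since z = 4.73 >= 0, output = 1

1


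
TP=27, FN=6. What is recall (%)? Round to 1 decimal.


Recall = TP / (TP + FN) * 100
= 27 / (27 + 6)
= 27 / 33
= 0.8182
= 81.8%

81.8


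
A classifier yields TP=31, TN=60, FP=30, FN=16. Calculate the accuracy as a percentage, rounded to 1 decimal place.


Accuracy = (TP + TN) / (TP + TN + FP + FN) * 100
= (31 + 60) / (31 + 60 + 30 + 16)
= 91 / 137
= 0.6642
= 66.4%

66.4


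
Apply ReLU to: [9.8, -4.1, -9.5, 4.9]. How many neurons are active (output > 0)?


ReLU(x) = max(0, x) for each element:
ReLU(9.8) = 9.8
ReLU(-4.1) = 0
ReLU(-9.5) = 0
ReLU(4.9) = 4.9
Active neurons (>0): 2

2


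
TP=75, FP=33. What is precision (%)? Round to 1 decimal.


Precision = TP / (TP + FP) * 100
= 75 / (75 + 33)
= 75 / 108
= 0.6944
= 69.4%

69.4


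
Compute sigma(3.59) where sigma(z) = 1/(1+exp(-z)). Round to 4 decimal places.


sigmoid(z) = 1 / (1 + exp(-z))
exp(-(3.59)) = exp(-3.59) = 0.0276
1 + 0.0276 = 1.0276
1 / 1.0276 = 0.9731

0.9731


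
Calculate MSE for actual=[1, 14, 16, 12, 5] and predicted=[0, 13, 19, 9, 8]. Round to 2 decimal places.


Differences: [1, 1, -3, 3, -3]
Squared errors: [1, 1, 9, 9, 9]
Sum of squared errors = 29
MSE = 29 / 5 = 5.80

5.80


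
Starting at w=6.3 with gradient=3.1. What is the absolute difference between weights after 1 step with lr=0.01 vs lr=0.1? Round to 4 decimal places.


With lr=0.01: w_new = 6.3 - 0.01 * 3.1 = 6.269
With lr=0.1: w_new = 6.3 - 0.1 * 3.1 = 5.99
Absolute difference = |6.269 - 5.99|
= 0.2790

0.2790


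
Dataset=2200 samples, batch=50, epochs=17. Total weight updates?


Iterations per epoch = 2200 / 50 = 44
Total updates = iterations_per_epoch * epochs
= 44 * 17
= 748

748


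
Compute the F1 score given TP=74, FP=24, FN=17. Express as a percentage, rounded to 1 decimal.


Precision = TP / (TP + FP) = 74 / 98 = 0.7551
Recall = TP / (TP + FN) = 74 / 91 = 0.8132
F1 = 2 * P * R / (P + R)
= 2 * 0.7551 * 0.8132 / (0.7551 + 0.8132)
= 1.2281 / 1.5683
= 0.7831
As percentage: 78.3%

78.3


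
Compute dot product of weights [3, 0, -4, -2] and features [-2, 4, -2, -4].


Element-wise products:
3 * -2 = -6
0 * 4 = 0
-4 * -2 = 8
-2 * -4 = 8
Sum = -6 + 0 + 8 + 8
= 10

10


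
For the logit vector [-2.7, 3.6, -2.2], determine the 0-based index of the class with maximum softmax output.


Softmax is a monotonic transformation, so it preserves the argmax.
We need to find the index of the maximum logit.
Index 0: -2.7
Index 1: 3.6
Index 2: -2.2
Maximum logit = 3.6 at index 1

1


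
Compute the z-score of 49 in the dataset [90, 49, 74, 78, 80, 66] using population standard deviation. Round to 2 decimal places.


Mean = (90 + 49 + 74 + 78 + 80 + 66) / 6 = 72.8333
Variance = sum((x_i - mean)^2) / n = 164.8056
Std = sqrt(164.8056) = 12.8377
Z = (x - mean) / std
= (49 - 72.8333) / 12.8377
= -23.8333 / 12.8377
= -1.86

-1.86


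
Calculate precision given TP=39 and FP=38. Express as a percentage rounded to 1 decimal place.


Precision = TP / (TP + FP) * 100
= 39 / (39 + 38)
= 39 / 77
= 0.5065
= 50.6%

50.6


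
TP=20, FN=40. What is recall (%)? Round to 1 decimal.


Recall = TP / (TP + FN) * 100
= 20 / (20 + 40)
= 20 / 60
= 0.3333
= 33.3%

33.3


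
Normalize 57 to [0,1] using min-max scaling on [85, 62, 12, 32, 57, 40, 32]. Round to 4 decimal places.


Min = 12, Max = 85
Range = 85 - 12 = 73
Scaled = (x - min) / (max - min)
= (57 - 12) / 73
= 45 / 73
= 0.6164

0.6164


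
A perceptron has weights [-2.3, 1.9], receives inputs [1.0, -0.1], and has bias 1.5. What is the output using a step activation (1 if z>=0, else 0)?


z = w . x + b
= -2.3*1.0 + 1.9*-0.1 + 1.5
= -2.3 + -0.19 + 1.5
= -2.49 + 1.5
= -0.99
Since z = -0.99 < 0, output = 0

0


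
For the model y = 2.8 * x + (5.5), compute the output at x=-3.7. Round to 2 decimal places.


y = 2.8 * -3.7 + (5.5)
= -10.36 + (5.5)
= -4.86

-4.86


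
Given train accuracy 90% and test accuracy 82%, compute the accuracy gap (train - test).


Gap = train_accuracy - test_accuracy
= 90 - 82
= 8%
This moderate gap may indicate mild overfitting.

8


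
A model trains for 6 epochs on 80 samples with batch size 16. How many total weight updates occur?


Iterations per epoch = 80 / 16 = 5
Total updates = iterations_per_epoch * epochs
= 5 * 6
= 30

30


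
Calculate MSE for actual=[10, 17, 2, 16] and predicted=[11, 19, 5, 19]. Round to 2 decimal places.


Differences: [-1, -2, -3, -3]
Squared errors: [1, 4, 9, 9]
Sum of squared errors = 23
MSE = 23 / 4 = 5.75

5.75


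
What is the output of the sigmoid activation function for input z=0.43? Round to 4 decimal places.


sigmoid(z) = 1 / (1 + exp(-z))
exp(-(0.43)) = exp(-0.43) = 0.6505
1 + 0.6505 = 1.6505
1 / 1.6505 = 0.6059

0.6059


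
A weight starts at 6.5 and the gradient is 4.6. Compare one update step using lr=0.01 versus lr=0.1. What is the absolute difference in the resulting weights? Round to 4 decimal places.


With lr=0.01: w_new = 6.5 - 0.01 * 4.6 = 6.454
With lr=0.1: w_new = 6.5 - 0.1 * 4.6 = 6.04
Absolute difference = |6.454 - 6.04|
= 0.4140

0.4140


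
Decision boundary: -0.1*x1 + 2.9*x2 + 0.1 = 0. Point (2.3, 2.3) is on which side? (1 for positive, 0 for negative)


Compute -0.1 * 2.3 + 2.9 * 2.3 + 0.1
= -0.23 + 6.67 + 0.1
= 6.54
Since 6.54 >= 0, the point is on the positive side.

1


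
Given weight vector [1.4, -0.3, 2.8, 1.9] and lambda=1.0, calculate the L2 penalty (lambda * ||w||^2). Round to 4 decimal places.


Squaring each weight:
1.4^2 = 1.96
(-0.3)^2 = 0.09
2.8^2 = 7.84
1.9^2 = 3.61
Sum of squares = 13.5
Penalty = 1.0 * 13.5 = 13.5000

13.5000


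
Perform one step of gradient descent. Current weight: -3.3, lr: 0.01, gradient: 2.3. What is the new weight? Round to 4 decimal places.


w_new = w_old - lr * gradient
= -3.3 - 0.01 * 2.3
= -3.3 - (0.023)
= -3.3230

-3.3230


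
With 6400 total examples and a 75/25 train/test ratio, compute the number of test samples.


Train samples = 6400 * 75% = 4800
Test samples = 6400 - 4800
= 1600

1600


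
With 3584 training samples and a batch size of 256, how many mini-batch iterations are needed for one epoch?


Iterations per epoch = dataset_size / batch_size
= 3584 / 256
= 14

14


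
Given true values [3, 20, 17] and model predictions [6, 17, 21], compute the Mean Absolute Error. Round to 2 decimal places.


Absolute errors: [3, 3, 4]
Sum of absolute errors = 10
MAE = 10 / 3 = 3.33

3.33


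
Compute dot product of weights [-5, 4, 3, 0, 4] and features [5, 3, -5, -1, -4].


Element-wise products:
-5 * 5 = -25
4 * 3 = 12
3 * -5 = -15
0 * -1 = 0
4 * -4 = -16
Sum = -25 + 12 + -15 + 0 + -16
= -44

-44


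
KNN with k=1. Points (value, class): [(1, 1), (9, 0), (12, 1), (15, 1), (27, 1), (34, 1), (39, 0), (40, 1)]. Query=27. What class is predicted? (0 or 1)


Distances from query 27:
Point 27 (class 1): distance = 0
K=1 nearest neighbors: classes = [1]
Votes for class 1: 1 / 1
Majority vote => class 1

1


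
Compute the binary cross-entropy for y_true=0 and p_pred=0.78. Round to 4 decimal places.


For y=0: Loss = -log(1-p)
= -log(1 - 0.78)
= -log(0.22)
= -(-1.5141)
= 1.5141

1.5141


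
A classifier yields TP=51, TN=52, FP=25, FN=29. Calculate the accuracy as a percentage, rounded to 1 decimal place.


Accuracy = (TP + TN) / (TP + TN + FP + FN) * 100
= (51 + 52) / (51 + 52 + 25 + 29)
= 103 / 157
= 0.6561
= 65.6%

65.6


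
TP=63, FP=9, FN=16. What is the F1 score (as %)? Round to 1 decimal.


Precision = TP / (TP + FP) = 63 / 72 = 0.875
Recall = TP / (TP + FN) = 63 / 79 = 0.7975
F1 = 2 * P * R / (P + R)
= 2 * 0.875 * 0.7975 / (0.875 + 0.7975)
= 1.3956 / 1.6725
= 0.8344
As percentage: 83.4%

83.4


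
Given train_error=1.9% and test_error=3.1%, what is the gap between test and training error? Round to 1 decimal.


Generalization gap = test_error - train_error
= 3.1 - 1.9
= 1.2%
A small gap suggests good generalization.

1.2


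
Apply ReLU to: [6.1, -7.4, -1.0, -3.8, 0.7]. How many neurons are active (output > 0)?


ReLU(x) = max(0, x) for each element:
ReLU(6.1) = 6.1
ReLU(-7.4) = 0
ReLU(-1.0) = 0
ReLU(-3.8) = 0
ReLU(0.7) = 0.7
Active neurons (>0): 2

2


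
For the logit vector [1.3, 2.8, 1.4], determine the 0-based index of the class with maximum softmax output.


Softmax is a monotonic transformation, so it preserves the argmax.
We need to find the index of the maximum logit.
Index 0: 1.3
Index 1: 2.8
Index 2: 1.4
Maximum logit = 2.8 at index 1

1


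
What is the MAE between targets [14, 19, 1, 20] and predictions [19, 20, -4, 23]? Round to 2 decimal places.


Absolute errors: [5, 1, 5, 3]
Sum of absolute errors = 14
MAE = 14 / 4 = 3.50

3.50


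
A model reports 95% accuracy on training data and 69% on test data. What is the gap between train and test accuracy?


Gap = train_accuracy - test_accuracy
= 95 - 69
= 26%
This large gap strongly indicates overfitting.

26


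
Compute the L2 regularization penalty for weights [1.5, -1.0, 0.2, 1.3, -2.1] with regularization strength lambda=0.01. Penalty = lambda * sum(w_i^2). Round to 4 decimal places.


Squaring each weight:
1.5^2 = 2.25
(-1.0)^2 = 1.0
0.2^2 = 0.04
1.3^2 = 1.69
(-2.1)^2 = 4.41
Sum of squares = 9.39
Penalty = 0.01 * 9.39 = 0.0939

0.0939


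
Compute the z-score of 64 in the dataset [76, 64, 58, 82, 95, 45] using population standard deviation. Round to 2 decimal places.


Mean = (76 + 64 + 58 + 82 + 95 + 45) / 6 = 70.0
Variance = sum((x_i - mean)^2) / n = 268.3333
Std = sqrt(268.3333) = 16.3809
Z = (x - mean) / std
= (64 - 70.0) / 16.3809
= -6.0 / 16.3809
= -0.37

-0.37


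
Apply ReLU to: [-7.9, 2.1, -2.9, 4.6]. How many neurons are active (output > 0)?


ReLU(x) = max(0, x) for each element:
ReLU(-7.9) = 0
ReLU(2.1) = 2.1
ReLU(-2.9) = 0
ReLU(4.6) = 4.6
Active neurons (>0): 2

2


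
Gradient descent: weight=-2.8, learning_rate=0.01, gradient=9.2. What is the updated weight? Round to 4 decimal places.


w_new = w_old - lr * gradient
= -2.8 - 0.01 * 9.2
= -2.8 - (0.092)
= -2.8920

-2.8920


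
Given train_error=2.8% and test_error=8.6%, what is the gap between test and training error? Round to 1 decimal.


Generalization gap = test_error - train_error
= 8.6 - 2.8
= 5.8%
A moderate gap.

5.8


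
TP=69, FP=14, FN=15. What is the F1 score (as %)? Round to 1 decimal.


Precision = TP / (TP + FP) = 69 / 83 = 0.8313
Recall = TP / (TP + FN) = 69 / 84 = 0.8214
F1 = 2 * P * R / (P + R)
= 2 * 0.8313 * 0.8214 / (0.8313 + 0.8214)
= 1.3657 / 1.6528
= 0.8263
As percentage: 82.6%

82.6


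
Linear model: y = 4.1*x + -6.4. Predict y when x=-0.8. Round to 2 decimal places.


y = 4.1 * -0.8 + (-6.4)
= -3.28 + (-6.4)
= -9.68

-9.68


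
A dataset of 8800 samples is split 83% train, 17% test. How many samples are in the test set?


Train samples = 8800 * 83% = 7304
Test samples = 8800 - 7304
= 1496

1496


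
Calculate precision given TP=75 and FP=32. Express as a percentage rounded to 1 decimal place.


Precision = TP / (TP + FP) * 100
= 75 / (75 + 32)
= 75 / 107
= 0.7009
= 70.1%

70.1


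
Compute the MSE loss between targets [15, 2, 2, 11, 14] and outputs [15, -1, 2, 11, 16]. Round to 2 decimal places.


Differences: [0, 3, 0, 0, -2]
Squared errors: [0, 9, 0, 0, 4]
Sum of squared errors = 13
MSE = 13 / 5 = 2.60

2.60


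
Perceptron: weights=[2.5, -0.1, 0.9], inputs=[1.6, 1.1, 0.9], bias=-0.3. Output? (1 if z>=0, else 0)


z = w . x + b
= 2.5*1.6 + -0.1*1.1 + 0.9*0.9 + -0.3
= 4.0 + -0.11 + 0.81 + -0.3
= 4.7 + -0.3
= 4.4
Since z = 4.4 >= 0, output = 1

1


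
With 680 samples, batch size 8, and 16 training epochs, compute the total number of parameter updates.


Iterations per epoch = 680 / 8 = 85
Total updates = iterations_per_epoch * epochs
= 85 * 16
= 1360

1360


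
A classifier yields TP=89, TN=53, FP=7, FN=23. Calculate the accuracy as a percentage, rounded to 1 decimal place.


Accuracy = (TP + TN) / (TP + TN + FP + FN) * 100
= (89 + 53) / (89 + 53 + 7 + 23)
= 142 / 172
= 0.8256
= 82.6%

82.6


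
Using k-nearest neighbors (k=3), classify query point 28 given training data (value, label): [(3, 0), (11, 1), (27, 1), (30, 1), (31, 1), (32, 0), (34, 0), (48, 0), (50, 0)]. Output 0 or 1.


Distances from query 28:
Point 27 (class 1): distance = 1
Point 30 (class 1): distance = 2
Point 31 (class 1): distance = 3
K=3 nearest neighbors: classes = [1, 1, 1]
Votes for class 1: 3 / 3
Majority vote => class 1

1


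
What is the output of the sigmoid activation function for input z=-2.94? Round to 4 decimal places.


sigmoid(z) = 1 / (1 + exp(-z))
exp(-(-2.94)) = exp(2.94) = 18.9158
1 + 18.9158 = 19.9158
1 / 19.9158 = 0.0502

0.0502


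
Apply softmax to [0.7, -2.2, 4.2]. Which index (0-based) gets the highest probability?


Softmax is a monotonic transformation, so it preserves the argmax.
We need to find the index of the maximum logit.
Index 0: 0.7
Index 1: -2.2
Index 2: 4.2
Maximum logit = 4.2 at index 2

2


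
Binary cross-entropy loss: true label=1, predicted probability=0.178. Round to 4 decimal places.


For y=1: Loss = -log(p)
= -log(0.178)
= -(-1.726)
= 1.7260

1.7260


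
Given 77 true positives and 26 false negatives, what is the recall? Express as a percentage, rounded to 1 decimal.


Recall = TP / (TP + FN) * 100
= 77 / (77 + 26)
= 77 / 103
= 0.7476
= 74.8%

74.8


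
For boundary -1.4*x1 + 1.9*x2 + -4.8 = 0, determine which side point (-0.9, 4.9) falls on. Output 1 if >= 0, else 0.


Compute -1.4 * -0.9 + 1.9 * 4.9 + -4.8
= 1.26 + 9.31 + -4.8
= 5.77
Since 5.77 >= 0, the point is on the positive side.

1


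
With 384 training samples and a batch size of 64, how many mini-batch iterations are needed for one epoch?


Iterations per epoch = dataset_size / batch_size
= 384 / 64
= 6

6


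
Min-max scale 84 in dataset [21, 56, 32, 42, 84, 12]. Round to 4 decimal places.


Min = 12, Max = 84
Range = 84 - 12 = 72
Scaled = (x - min) / (max - min)
= (84 - 12) / 72
= 72 / 72
= 1.0000

1.0000


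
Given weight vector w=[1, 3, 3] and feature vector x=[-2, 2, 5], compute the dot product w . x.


Element-wise products:
1 * -2 = -2
3 * 2 = 6
3 * 5 = 15
Sum = -2 + 6 + 15
= 19

19


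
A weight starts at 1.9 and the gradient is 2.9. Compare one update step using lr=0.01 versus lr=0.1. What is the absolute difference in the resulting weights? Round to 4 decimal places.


With lr=0.01: w_new = 1.9 - 0.01 * 2.9 = 1.871
With lr=0.1: w_new = 1.9 - 0.1 * 2.9 = 1.61
Absolute difference = |1.871 - 1.61|
= 0.2610

0.2610


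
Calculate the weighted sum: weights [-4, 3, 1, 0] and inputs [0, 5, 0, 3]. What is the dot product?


Element-wise products:
-4 * 0 = 0
3 * 5 = 15
1 * 0 = 0
0 * 3 = 0
Sum = 0 + 15 + 0 + 0
= 15

15


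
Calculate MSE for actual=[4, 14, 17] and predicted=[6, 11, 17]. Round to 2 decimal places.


Differences: [-2, 3, 0]
Squared errors: [4, 9, 0]
Sum of squared errors = 13
MSE = 13 / 3 = 4.33

4.33


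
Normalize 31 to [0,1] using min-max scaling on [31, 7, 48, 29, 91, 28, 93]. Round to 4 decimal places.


Min = 7, Max = 93
Range = 93 - 7 = 86
Scaled = (x - min) / (max - min)
= (31 - 7) / 86
= 24 / 86
= 0.2791

0.2791


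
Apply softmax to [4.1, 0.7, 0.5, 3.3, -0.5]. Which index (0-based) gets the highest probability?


Softmax is a monotonic transformation, so it preserves the argmax.
We need to find the index of the maximum logit.
Index 0: 4.1
Index 1: 0.7
Index 2: 0.5
Index 3: 3.3
Index 4: -0.5
Maximum logit = 4.1 at index 0

0


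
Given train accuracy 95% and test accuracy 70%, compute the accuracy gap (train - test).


Gap = train_accuracy - test_accuracy
= 95 - 70
= 25%
This large gap strongly indicates overfitting.

25


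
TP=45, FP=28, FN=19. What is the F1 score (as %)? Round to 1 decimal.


Precision = TP / (TP + FP) = 45 / 73 = 0.6164
Recall = TP / (TP + FN) = 45 / 64 = 0.7031
F1 = 2 * P * R / (P + R)
= 2 * 0.6164 * 0.7031 / (0.6164 + 0.7031)
= 0.8669 / 1.3196
= 0.6569
As percentage: 65.7%

65.7


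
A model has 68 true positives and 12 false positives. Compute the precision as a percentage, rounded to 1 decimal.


Precision = TP / (TP + FP) * 100
= 68 / (68 + 12)
= 68 / 80
= 0.85
= 85.0%

85.0


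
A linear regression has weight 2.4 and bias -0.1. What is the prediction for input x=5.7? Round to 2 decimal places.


y = 2.4 * 5.7 + (-0.1)
= 13.68 + (-0.1)
= 13.58

13.58


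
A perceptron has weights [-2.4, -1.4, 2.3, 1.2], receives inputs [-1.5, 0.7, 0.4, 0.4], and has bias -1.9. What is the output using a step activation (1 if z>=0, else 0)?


z = w . x + b
= -2.4*-1.5 + -1.4*0.7 + 2.3*0.4 + 1.2*0.4 + -1.9
= 3.6 + -0.98 + 0.92 + 0.48 + -1.9
= 4.02 + -1.9
= 2.12
Since z = 2.12 >= 0, output = 1

1


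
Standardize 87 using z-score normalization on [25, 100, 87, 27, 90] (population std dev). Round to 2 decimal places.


Mean = (25 + 100 + 87 + 27 + 90) / 5 = 65.8
Variance = sum((x_i - mean)^2) / n = 1074.96
Std = sqrt(1074.96) = 32.7866
Z = (x - mean) / std
= (87 - 65.8) / 32.7866
= 21.2 / 32.7866
= 0.65

0.65


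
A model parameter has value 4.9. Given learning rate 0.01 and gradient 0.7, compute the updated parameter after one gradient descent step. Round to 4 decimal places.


w_new = w_old - lr * gradient
= 4.9 - 0.01 * 0.7
= 4.9 - (0.007)
= 4.8930

4.8930


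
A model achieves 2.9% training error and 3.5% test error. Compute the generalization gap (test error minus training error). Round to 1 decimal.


Generalization gap = test_error - train_error
= 3.5 - 2.9
= 0.6%
A small gap suggests good generalization.

0.6


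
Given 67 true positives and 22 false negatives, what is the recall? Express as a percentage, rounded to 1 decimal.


Recall = TP / (TP + FN) * 100
= 67 / (67 + 22)
= 67 / 89
= 0.7528
= 75.3%

75.3


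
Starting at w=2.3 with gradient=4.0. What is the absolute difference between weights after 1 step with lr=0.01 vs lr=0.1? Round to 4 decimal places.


With lr=0.01: w_new = 2.3 - 0.01 * 4.0 = 2.26
With lr=0.1: w_new = 2.3 - 0.1 * 4.0 = 1.9
Absolute difference = |2.26 - 1.9|
= 0.3600

0.3600


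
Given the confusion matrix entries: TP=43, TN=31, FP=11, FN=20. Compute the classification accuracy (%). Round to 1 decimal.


Accuracy = (TP + TN) / (TP + TN + FP + FN) * 100
= (43 + 31) / (43 + 31 + 11 + 20)
= 74 / 105
= 0.7048
= 70.5%

70.5


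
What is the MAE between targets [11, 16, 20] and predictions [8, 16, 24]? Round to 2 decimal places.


Absolute errors: [3, 0, 4]
Sum of absolute errors = 7
MAE = 7 / 3 = 2.33

2.33


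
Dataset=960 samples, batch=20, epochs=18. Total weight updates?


Iterations per epoch = 960 / 20 = 48
Total updates = iterations_per_epoch * epochs
= 48 * 18
= 864

864


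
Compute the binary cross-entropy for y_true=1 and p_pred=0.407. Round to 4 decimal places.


For y=1: Loss = -log(p)
= -log(0.407)
= -(-0.8989)
= 0.8989

0.8989


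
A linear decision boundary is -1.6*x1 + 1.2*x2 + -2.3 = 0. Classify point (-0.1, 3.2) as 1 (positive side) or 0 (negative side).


Compute -1.6 * -0.1 + 1.2 * 3.2 + -2.3
= 0.16 + 3.84 + -2.3
= 1.7
Since 1.7 >= 0, the point is on the positive side.

1


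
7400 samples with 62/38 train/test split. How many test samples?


Train samples = 7400 * 62% = 4588
Test samples = 7400 - 4588
= 2812

2812


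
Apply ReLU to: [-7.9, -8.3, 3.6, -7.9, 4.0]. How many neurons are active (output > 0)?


ReLU(x) = max(0, x) for each element:
ReLU(-7.9) = 0
ReLU(-8.3) = 0
ReLU(3.6) = 3.6
ReLU(-7.9) = 0
ReLU(4.0) = 4.0
Active neurons (>0): 2

2


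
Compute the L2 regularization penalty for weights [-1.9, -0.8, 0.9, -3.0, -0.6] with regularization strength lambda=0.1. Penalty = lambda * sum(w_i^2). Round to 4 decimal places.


Squaring each weight:
(-1.9)^2 = 3.61
(-0.8)^2 = 0.64
0.9^2 = 0.81
(-3.0)^2 = 9.0
(-0.6)^2 = 0.36
Sum of squares = 14.42
Penalty = 0.1 * 14.42 = 1.4420

1.4420


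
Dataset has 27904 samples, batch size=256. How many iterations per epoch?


Iterations per epoch = dataset_size / batch_size
= 27904 / 256
= 109

109


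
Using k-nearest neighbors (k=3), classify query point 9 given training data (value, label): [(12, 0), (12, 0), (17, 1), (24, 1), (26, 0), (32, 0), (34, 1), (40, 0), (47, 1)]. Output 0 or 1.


Distances from query 9:
Point 12 (class 0): distance = 3
Point 12 (class 0): distance = 3
Point 17 (class 1): distance = 8
K=3 nearest neighbors: classes = [0, 0, 1]
Votes for class 1: 1 / 3
Majority vote => class 0

0


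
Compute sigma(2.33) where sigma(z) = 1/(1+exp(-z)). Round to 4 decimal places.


sigmoid(z) = 1 / (1 + exp(-z))
exp(-(2.33)) = exp(-2.33) = 0.0973
1 + 0.0973 = 1.0973
1 / 1.0973 = 0.9113

0.9113


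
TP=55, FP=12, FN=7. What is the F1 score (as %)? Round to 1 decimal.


Precision = TP / (TP + FP) = 55 / 67 = 0.8209
Recall = TP / (TP + FN) = 55 / 62 = 0.8871
F1 = 2 * P * R / (P + R)
= 2 * 0.8209 * 0.8871 / (0.8209 + 0.8871)
= 1.4564 / 1.708
= 0.8527
As percentage: 85.3%

85.3


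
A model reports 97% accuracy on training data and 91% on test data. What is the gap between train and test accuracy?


Gap = train_accuracy - test_accuracy
= 97 - 91
= 6%
This moderate gap may indicate mild overfitting.

6


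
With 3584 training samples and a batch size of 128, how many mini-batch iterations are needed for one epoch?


Iterations per epoch = dataset_size / batch_size
= 3584 / 128
= 28

28


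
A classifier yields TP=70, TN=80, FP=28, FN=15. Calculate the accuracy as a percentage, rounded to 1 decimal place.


Accuracy = (TP + TN) / (TP + TN + FP + FN) * 100
= (70 + 80) / (70 + 80 + 28 + 15)
= 150 / 193
= 0.7772
= 77.7%

77.7


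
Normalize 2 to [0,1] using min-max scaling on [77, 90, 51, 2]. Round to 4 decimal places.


Min = 2, Max = 90
Range = 90 - 2 = 88
Scaled = (x - min) / (max - min)
= (2 - 2) / 88
= 0 / 88
= 0.0000

0.0000


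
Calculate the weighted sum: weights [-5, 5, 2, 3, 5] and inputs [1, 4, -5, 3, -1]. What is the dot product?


Element-wise products:
-5 * 1 = -5
5 * 4 = 20
2 * -5 = -10
3 * 3 = 9
5 * -1 = -5
Sum = -5 + 20 + -10 + 9 + -5
= 9

9


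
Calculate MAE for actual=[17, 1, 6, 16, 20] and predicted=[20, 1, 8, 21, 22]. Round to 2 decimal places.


Absolute errors: [3, 0, 2, 5, 2]
Sum of absolute errors = 12
MAE = 12 / 5 = 2.40

2.40


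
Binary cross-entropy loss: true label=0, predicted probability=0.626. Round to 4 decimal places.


For y=0: Loss = -log(1-p)
= -log(1 - 0.626)
= -log(0.374)
= -(-0.9835)
= 0.9835

0.9835


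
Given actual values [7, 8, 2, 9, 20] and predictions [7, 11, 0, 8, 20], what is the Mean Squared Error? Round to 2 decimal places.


Differences: [0, -3, 2, 1, 0]
Squared errors: [0, 9, 4, 1, 0]
Sum of squared errors = 14
MSE = 14 / 5 = 2.80

2.80


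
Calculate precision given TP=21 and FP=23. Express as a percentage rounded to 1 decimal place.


Precision = TP / (TP + FP) * 100
= 21 / (21 + 23)
= 21 / 44
= 0.4773
= 47.7%

47.7


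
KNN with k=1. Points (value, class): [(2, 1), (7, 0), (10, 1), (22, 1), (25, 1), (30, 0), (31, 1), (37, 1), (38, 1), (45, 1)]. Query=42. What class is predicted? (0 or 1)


Distances from query 42:
Point 45 (class 1): distance = 3
K=1 nearest neighbors: classes = [1]
Votes for class 1: 1 / 1
Majority vote => class 1

1


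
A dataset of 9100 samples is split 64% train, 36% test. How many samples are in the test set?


Train samples = 9100 * 64% = 5824
Test samples = 9100 - 5824
= 3276

3276


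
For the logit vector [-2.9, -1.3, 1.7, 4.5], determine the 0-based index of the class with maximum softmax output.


Softmax is a monotonic transformation, so it preserves the argmax.
We need to find the index of the maximum logit.
Index 0: -2.9
Index 1: -1.3
Index 2: 1.7
Index 3: 4.5
Maximum logit = 4.5 at index 3

3


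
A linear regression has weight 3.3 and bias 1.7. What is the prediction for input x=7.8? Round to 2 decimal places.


y = 3.3 * 7.8 + (1.7)
= 25.74 + (1.7)
= 27.44

27.44


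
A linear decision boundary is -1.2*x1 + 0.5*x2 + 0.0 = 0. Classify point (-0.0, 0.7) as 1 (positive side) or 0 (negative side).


Compute -1.2 * -0.0 + 0.5 * 0.7 + 0.0
= 0.0 + 0.35 + 0.0
= 0.35
Since 0.35 >= 0, the point is on the positive side.

1


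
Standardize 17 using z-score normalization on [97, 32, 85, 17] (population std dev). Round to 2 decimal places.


Mean = (97 + 32 + 85 + 17) / 4 = 57.75
Variance = sum((x_i - mean)^2) / n = 1151.6875
Std = sqrt(1151.6875) = 33.9365
Z = (x - mean) / std
= (17 - 57.75) / 33.9365
= -40.75 / 33.9365
= -1.20

-1.20


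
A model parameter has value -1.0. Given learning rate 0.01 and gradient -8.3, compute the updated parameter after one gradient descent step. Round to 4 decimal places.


w_new = w_old - lr * gradient
= -1.0 - 0.01 * -8.3
= -1.0 - (-0.083)
= -0.9170

-0.9170


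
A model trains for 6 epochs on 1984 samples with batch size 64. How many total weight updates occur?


Iterations per epoch = 1984 / 64 = 31
Total updates = iterations_per_epoch * epochs
= 31 * 6
= 186

186


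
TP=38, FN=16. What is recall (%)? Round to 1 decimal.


Recall = TP / (TP + FN) * 100
= 38 / (38 + 16)
= 38 / 54
= 0.7037
= 70.4%

70.4


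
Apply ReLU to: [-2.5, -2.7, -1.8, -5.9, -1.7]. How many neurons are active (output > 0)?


ReLU(x) = max(0, x) for each element:
ReLU(-2.5) = 0
ReLU(-2.7) = 0
ReLU(-1.8) = 0
ReLU(-5.9) = 0
ReLU(-1.7) = 0
Active neurons (>0): 0

0


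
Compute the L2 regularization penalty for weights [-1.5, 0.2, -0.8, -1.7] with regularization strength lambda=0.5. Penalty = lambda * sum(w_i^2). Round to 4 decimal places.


Squaring each weight:
(-1.5)^2 = 2.25
0.2^2 = 0.04
(-0.8)^2 = 0.64
(-1.7)^2 = 2.89
Sum of squares = 5.82
Penalty = 0.5 * 5.82 = 2.9100

2.9100


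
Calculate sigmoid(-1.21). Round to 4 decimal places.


sigmoid(z) = 1 / (1 + exp(-z))
exp(-(-1.21)) = exp(1.21) = 3.3535
1 + 3.3535 = 4.3535
1 / 4.3535 = 0.2297

0.2297


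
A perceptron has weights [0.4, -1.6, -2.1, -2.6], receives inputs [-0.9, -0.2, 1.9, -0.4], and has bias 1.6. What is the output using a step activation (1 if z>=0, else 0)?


z = w . x + b
= 0.4*-0.9 + -1.6*-0.2 + -2.1*1.9 + -2.6*-0.4 + 1.6
= -0.36 + 0.32 + -3.99 + 1.04 + 1.6
= -2.99 + 1.6
= -1.39
Since z = -1.39 < 0, output = 0

0


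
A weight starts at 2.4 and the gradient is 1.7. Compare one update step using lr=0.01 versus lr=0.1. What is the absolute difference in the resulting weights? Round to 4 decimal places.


With lr=0.01: w_new = 2.4 - 0.01 * 1.7 = 2.383
With lr=0.1: w_new = 2.4 - 0.1 * 1.7 = 2.23
Absolute difference = |2.383 - 2.23|
= 0.1530

0.1530


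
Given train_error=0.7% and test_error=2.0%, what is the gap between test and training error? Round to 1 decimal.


Generalization gap = test_error - train_error
= 2.0 - 0.7
= 1.3%
A small gap suggests good generalization.

1.3


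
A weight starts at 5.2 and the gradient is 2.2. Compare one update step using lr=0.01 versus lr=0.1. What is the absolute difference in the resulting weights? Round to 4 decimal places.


With lr=0.01: w_new = 5.2 - 0.01 * 2.2 = 5.178
With lr=0.1: w_new = 5.2 - 0.1 * 2.2 = 4.98
Absolute difference = |5.178 - 4.98|
= 0.1980

0.1980


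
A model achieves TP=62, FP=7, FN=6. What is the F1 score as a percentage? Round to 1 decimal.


Precision = TP / (TP + FP) = 62 / 69 = 0.8986
Recall = TP / (TP + FN) = 62 / 68 = 0.9118
F1 = 2 * P * R / (P + R)
= 2 * 0.8986 * 0.9118 / (0.8986 + 0.9118)
= 1.6385 / 1.8103
= 0.9051
As percentage: 90.5%

90.5


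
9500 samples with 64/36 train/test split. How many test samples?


Train samples = 9500 * 64% = 6080
Test samples = 9500 - 6080
= 3420

3420


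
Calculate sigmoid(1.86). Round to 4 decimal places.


sigmoid(z) = 1 / (1 + exp(-z))
exp(-(1.86)) = exp(-1.86) = 0.1557
1 + 0.1557 = 1.1557
1 / 1.1557 = 0.8653

0.8653


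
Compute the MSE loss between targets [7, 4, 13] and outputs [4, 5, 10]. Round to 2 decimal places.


Differences: [3, -1, 3]
Squared errors: [9, 1, 9]
Sum of squared errors = 19
MSE = 19 / 3 = 6.33

6.33


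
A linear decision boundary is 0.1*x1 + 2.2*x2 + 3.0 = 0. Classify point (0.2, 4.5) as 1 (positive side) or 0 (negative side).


Compute 0.1 * 0.2 + 2.2 * 4.5 + 3.0
= 0.02 + 9.9 + 3.0
= 12.92
Since 12.92 >= 0, the point is on the positive side.

1


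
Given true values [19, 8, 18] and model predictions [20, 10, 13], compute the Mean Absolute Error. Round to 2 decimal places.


Absolute errors: [1, 2, 5]
Sum of absolute errors = 8
MAE = 8 / 3 = 2.67

2.67


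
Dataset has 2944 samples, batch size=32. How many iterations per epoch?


Iterations per epoch = dataset_size / batch_size
= 2944 / 32
= 92

92


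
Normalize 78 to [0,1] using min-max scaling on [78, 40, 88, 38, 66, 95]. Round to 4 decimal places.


Min = 38, Max = 95
Range = 95 - 38 = 57
Scaled = (x - min) / (max - min)
= (78 - 38) / 57
= 40 / 57
= 0.7018

0.7018


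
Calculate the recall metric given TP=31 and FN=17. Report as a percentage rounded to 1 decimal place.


Recall = TP / (TP + FN) * 100
= 31 / (31 + 17)
= 31 / 48
= 0.6458
= 64.6%

64.6


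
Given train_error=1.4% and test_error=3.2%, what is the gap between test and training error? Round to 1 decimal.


Generalization gap = test_error - train_error
= 3.2 - 1.4
= 1.8%
A small gap suggests good generalization.

1.8


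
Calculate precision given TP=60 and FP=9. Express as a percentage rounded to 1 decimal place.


Precision = TP / (TP + FP) * 100
= 60 / (60 + 9)
= 60 / 69
= 0.8696
= 87.0%

87.0


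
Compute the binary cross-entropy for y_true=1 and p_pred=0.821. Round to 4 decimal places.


For y=1: Loss = -log(p)
= -log(0.821)
= -(-0.1972)
= 0.1972

0.1972


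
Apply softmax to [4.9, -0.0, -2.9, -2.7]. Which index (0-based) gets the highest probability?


Softmax is a monotonic transformation, so it preserves the argmax.
We need to find the index of the maximum logit.
Index 0: 4.9
Index 1: -0.0
Index 2: -2.9
Index 3: -2.7
Maximum logit = 4.9 at index 0

0


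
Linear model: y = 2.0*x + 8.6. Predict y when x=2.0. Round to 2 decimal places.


y = 2.0 * 2.0 + (8.6)
= 4.0 + (8.6)
= 12.60

12.60


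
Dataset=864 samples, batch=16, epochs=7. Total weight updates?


Iterations per epoch = 864 / 16 = 54
Total updates = iterations_per_epoch * epochs
= 54 * 7
= 378

378


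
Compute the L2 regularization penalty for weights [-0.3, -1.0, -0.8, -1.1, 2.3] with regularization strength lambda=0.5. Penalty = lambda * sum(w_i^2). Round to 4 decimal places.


Squaring each weight:
(-0.3)^2 = 0.09
(-1.0)^2 = 1.0
(-0.8)^2 = 0.64
(-1.1)^2 = 1.21
2.3^2 = 5.29
Sum of squares = 8.23
Penalty = 0.5 * 8.23 = 4.1150

4.1150


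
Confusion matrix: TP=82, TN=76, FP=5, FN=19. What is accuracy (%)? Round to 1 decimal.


Accuracy = (TP + TN) / (TP + TN + FP + FN) * 100
= (82 + 76) / (82 + 76 + 5 + 19)
= 158 / 182
= 0.8681
= 86.8%

86.8


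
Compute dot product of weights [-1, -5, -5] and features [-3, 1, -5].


Element-wise products:
-1 * -3 = 3
-5 * 1 = -5
-5 * -5 = 25
Sum = 3 + -5 + 25
= 23

23


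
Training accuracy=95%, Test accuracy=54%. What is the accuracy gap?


Gap = train_accuracy - test_accuracy
= 95 - 54
= 41%
This large gap strongly indicates overfitting.

41


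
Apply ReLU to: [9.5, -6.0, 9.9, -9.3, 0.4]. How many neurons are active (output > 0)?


ReLU(x) = max(0, x) for each element:
ReLU(9.5) = 9.5
ReLU(-6.0) = 0
ReLU(9.9) = 9.9
ReLU(-9.3) = 0
ReLU(0.4) = 0.4
Active neurons (>0): 3

3


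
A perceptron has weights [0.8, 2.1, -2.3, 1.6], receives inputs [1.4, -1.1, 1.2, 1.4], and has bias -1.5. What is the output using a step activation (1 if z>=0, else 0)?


z = w . x + b
= 0.8*1.4 + 2.1*-1.1 + -2.3*1.2 + 1.6*1.4 + -1.5
= 1.12 + -2.31 + -2.76 + 2.24 + -1.5
= -1.71 + -1.5
= -3.21
Since z = -3.21 < 0, output = 0

0


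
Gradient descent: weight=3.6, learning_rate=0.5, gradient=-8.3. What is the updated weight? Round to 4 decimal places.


w_new = w_old - lr * gradient
= 3.6 - 0.5 * -8.3
= 3.6 - (-4.15)
= 7.7500

7.7500


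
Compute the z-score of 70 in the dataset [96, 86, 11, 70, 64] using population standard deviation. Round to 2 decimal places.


Mean = (96 + 86 + 11 + 70 + 64) / 5 = 65.4
Variance = sum((x_i - mean)^2) / n = 868.64
Std = sqrt(868.64) = 29.4727
Z = (x - mean) / std
= (70 - 65.4) / 29.4727
= 4.6 / 29.4727
= 0.16

0.16


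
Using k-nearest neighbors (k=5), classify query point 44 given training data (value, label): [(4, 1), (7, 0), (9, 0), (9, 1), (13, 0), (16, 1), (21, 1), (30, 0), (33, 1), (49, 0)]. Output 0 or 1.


Distances from query 44:
Point 49 (class 0): distance = 5
Point 33 (class 1): distance = 11
Point 30 (class 0): distance = 14
Point 21 (class 1): distance = 23
Point 16 (class 1): distance = 28
K=5 nearest neighbors: classes = [0, 1, 0, 1, 1]
Votes for class 1: 3 / 5
Majority vote => class 1

1


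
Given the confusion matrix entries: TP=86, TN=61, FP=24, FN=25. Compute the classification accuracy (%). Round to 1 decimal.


Accuracy = (TP + TN) / (TP + TN + FP + FN) * 100
= (86 + 61) / (86 + 61 + 24 + 25)
= 147 / 196
= 0.75
= 75.0%

75.0


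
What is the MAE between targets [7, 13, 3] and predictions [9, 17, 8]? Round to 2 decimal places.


Absolute errors: [2, 4, 5]
Sum of absolute errors = 11
MAE = 11 / 3 = 3.67

3.67


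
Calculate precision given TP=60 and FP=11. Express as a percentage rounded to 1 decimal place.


Precision = TP / (TP + FP) * 100
= 60 / (60 + 11)
= 60 / 71
= 0.8451
= 84.5%

84.5


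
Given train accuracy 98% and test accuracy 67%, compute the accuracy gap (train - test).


Gap = train_accuracy - test_accuracy
= 98 - 67
= 31%
This large gap strongly indicates overfitting.

31


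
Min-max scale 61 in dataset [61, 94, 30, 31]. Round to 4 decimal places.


Min = 30, Max = 94
Range = 94 - 30 = 64
Scaled = (x - min) / (max - min)
= (61 - 30) / 64
= 31 / 64
= 0.4844

0.4844


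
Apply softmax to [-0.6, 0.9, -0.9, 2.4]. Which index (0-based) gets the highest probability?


Softmax is a monotonic transformation, so it preserves the argmax.
We need to find the index of the maximum logit.
Index 0: -0.6
Index 1: 0.9
Index 2: -0.9
Index 3: 2.4
Maximum logit = 2.4 at index 3

3


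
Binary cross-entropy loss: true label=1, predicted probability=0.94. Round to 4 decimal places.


For y=1: Loss = -log(p)
= -log(0.94)
= -(-0.0619)
= 0.0619

0.0619


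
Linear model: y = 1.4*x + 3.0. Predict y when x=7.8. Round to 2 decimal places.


y = 1.4 * 7.8 + (3.0)
= 10.92 + (3.0)
= 13.92

13.92


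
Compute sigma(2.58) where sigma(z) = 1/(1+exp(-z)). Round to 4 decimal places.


sigmoid(z) = 1 / (1 + exp(-z))
exp(-(2.58)) = exp(-2.58) = 0.0758
1 + 0.0758 = 1.0758
1 / 1.0758 = 0.9296

0.9296
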